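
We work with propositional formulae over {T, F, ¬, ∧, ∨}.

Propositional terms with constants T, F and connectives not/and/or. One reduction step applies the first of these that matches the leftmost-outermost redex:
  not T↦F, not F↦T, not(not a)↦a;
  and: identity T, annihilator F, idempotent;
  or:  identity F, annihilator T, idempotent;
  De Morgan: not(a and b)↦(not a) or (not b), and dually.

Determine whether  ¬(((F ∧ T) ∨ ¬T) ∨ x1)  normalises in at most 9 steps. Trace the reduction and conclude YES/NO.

Answer: YES — reaches normal form ¬x1 in 8 ≤ 9 steps

Working:
  start: ¬(((F ∧ T) ∨ ¬T) ∨ x1)
  [1] ¬((F ∧ T) ∨ ¬T) ∧ ¬x1
  [2] (¬(F ∧ T) ∧ ¬¬T) ∧ ¬x1
  [3] ((¬F ∨ ¬T) ∧ ¬¬T) ∧ ¬x1
  [4] ((T ∨ ¬T) ∧ ¬¬T) ∧ ¬x1
  [5] (T ∧ ¬¬T) ∧ ¬x1
  [6] ¬¬T ∧ ¬x1
  [7] T ∧ ¬x1
  [8] ¬x1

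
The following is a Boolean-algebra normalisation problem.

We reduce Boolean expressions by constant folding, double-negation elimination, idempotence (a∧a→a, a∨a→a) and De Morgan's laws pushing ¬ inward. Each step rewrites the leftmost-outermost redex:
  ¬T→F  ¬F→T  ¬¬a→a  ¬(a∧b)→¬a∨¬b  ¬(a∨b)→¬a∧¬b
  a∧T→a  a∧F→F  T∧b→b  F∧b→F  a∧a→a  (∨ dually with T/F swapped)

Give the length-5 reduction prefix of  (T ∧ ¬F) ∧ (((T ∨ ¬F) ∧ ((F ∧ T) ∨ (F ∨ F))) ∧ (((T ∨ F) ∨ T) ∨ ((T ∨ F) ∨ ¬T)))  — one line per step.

Answer: after 5 steps: ((F ∧ T) ∨ (F ∨ F)) ∧ (((T ∨ F) ∨ T) ∨ ((T ∨ F) ∨ ¬T))

Working:
  start: (T ∧ ¬F) ∧ (((T ∨ ¬F) ∧ ((F ∧ T) ∨ (F ∨ F))) ∧ (((T ∨ F) ∨ T) ∨ ((T ∨ F) ∨ ¬T)))
  step 1: ¬F ∧ (((T ∨ ¬F) ∧ ((F ∧ T) ∨ (F ∨ F))) ∧ (((T ∨ F) ∨ T) ∨ ((T ∨ F) ∨ ¬T)))
  step 2: T ∧ (((T ∨ ¬F) ∧ ((F ∧ T) ∨ (F ∨ F))) ∧ (((T ∨ F) ∨ T) ∨ ((T ∨ F) ∨ ¬T)))
  step 3: ((T ∨ ¬F) ∧ ((F ∧ T) ∨ (F ∨ F))) ∧ (((T ∨ F) ∨ T) ∨ ((T ∨ F) ∨ ¬T))
  step 4: (T ∧ ((F ∧ T) ∨ (F ∨ F))) ∧ (((T ∨ F) ∨ T) ∨ ((T ∨ F) ∨ ¬T))
  step 5: ((F ∧ T) ∨ (F ∨ F)) ∧ (((T ∨ F) ∨ T) ∨ ((T ∨ F) ∨ ¬T))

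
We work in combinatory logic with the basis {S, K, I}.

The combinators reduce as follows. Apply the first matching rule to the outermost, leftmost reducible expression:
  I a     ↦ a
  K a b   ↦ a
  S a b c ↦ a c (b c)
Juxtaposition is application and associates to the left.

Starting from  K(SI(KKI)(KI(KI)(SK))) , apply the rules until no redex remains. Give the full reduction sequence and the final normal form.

  start: K(SI(KKI)(KI(KI)(SK)))
  →1  K(I(KI(KI)(SK))(KKI(KI(KI)(SK))))
  →2  K(KI(KI)(SK)(KKI(KI(KI)(SK))))
  →3  K(I(SK)(KKI(KI(KI)(SK))))
  →4  K(SK(KKI(KI(KI)(SK))))
  →5  K(SK(K(KI(KI)(SK))))
  →6  K(SK(K(I(SK))))
  →7  K(SK(K(SK)))

Answer: normal form = K(SK(K(SK)))  (in 7 steps)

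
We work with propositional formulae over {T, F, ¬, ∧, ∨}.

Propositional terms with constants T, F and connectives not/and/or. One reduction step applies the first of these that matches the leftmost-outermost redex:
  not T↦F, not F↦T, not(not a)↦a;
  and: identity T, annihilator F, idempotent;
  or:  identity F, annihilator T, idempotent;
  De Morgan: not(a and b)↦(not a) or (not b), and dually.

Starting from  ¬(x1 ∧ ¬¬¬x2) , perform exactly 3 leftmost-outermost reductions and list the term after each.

Answer: after 3 steps: ¬x1 ∨ x2

Derivation:
  start: ¬(x1 ∧ ¬¬¬x2)
  →1  ¬x1 ∨ ¬¬¬¬x2
  →2  ¬x1 ∨ ¬¬x2
  →3  ¬x1 ∨ x2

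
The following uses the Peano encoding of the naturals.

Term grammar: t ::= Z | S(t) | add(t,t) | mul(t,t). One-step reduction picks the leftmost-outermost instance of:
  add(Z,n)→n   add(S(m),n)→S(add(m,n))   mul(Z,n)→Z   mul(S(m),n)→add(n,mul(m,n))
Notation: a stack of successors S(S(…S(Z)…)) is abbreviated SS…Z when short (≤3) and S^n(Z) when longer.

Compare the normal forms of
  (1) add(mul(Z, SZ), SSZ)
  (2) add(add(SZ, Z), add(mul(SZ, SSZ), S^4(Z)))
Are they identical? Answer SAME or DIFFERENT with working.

Term A:
  start: add(mul(Z, SZ), SSZ)
  [1] add(Z, SSZ)
  [2] SSZ

Term B:
  start: add(add(SZ, Z), add(mul(SZ, SSZ), S^4(Z)))
  [1] add(S(add(Z, Z)), add(mul(SZ, SSZ), S^4(Z)))
  [2] S(add(add(Z, Z), add(mul(SZ, SSZ), S^4(Z))))
  [3] S(add(Z, add(mul(SZ, SSZ), S^4(Z))))
  [4] S(add(mul(SZ, SSZ), S^4(Z)))
  [5] S(add(add(SSZ, mul(Z, SSZ)), S^4(Z)))
  [6] S(add(S(add(SZ, mul(Z, SSZ))), S^4(Z)))
  [7] S(S(add(add(SZ, mul(Z, SSZ)), S^4(Z))))
  [8] S(S(add(S(add(Z, mul(Z, SSZ))), S^4(Z))))
  [9] S(S(S(add(add(Z, mul(Z, SSZ)), S^4(Z)))))
  [10] S(S(S(add(mul(Z, SSZ), S^4(Z)))))
  [11] S(S(S(add(Z, S^4(Z)))))
  [12] S^7(Z)

Answer: DIFFERENT — A ⇓ SSZ, B ⇓ S^7(Z)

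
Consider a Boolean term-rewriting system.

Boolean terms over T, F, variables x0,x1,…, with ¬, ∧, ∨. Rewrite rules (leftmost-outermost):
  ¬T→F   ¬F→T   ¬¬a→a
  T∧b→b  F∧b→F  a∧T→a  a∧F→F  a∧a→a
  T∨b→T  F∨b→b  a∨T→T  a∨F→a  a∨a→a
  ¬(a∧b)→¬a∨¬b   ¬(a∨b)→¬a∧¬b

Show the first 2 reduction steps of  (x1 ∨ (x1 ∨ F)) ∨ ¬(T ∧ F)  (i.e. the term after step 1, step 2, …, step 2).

Answer: after 2 steps: x1 ∨ ¬(T ∧ F)

Reduction:
  start: (x1 ∨ (x1 ∨ F)) ∨ ¬(T ∧ F)
  →1  (x1 ∨ x1) ∨ ¬(T ∧ F)
  →2  x1 ∨ ¬(T ∧ F)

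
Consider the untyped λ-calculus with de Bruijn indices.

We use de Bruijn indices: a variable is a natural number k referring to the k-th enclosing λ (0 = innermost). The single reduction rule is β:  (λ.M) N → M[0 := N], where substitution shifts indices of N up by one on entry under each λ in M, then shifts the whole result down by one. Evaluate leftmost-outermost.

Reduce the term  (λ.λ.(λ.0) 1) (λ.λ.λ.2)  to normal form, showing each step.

  start: (λ.λ.(λ.0) 1) (λ.λ.λ.2)
  step 1: λ.(λ.0) (λ.λ.λ.2)
  step 2: λ.λ.λ.λ.2

Answer: normal form = λ.λ.λ.λ.2  (in 2 steps)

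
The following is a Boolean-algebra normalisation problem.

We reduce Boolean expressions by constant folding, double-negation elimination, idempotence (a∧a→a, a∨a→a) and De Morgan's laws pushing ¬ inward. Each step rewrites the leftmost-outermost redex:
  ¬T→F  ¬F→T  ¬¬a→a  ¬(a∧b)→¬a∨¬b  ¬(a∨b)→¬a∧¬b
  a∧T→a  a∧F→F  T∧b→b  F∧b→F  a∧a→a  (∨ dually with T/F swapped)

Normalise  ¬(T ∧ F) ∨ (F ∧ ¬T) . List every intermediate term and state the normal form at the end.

  start: ¬(T ∧ F) ∨ (F ∧ ¬T)
  →1  (¬T ∨ ¬F) ∨ (F ∧ ¬T)
  →2  (F ∨ ¬F) ∨ (F ∧ ¬T)
  →3  ¬F ∨ (F ∧ ¬T)
  →4  T ∨ (F ∧ ¬T)
  →5  T

Answer: normal form = T  (in 5 steps)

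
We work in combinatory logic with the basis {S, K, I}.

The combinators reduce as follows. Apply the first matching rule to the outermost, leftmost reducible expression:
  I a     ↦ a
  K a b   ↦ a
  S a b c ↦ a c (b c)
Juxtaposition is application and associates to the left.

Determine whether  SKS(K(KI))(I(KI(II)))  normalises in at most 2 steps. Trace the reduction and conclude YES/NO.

Answer: NO — after 2 steps the term is K(KI)(I(KI(II))), not yet normal

Working:
  start: SKS(K(KI))(I(KI(II)))
  [1] K(K(KI))(S(K(KI)))(I(KI(II)))
  [2] K(KI)(I(KI(II)))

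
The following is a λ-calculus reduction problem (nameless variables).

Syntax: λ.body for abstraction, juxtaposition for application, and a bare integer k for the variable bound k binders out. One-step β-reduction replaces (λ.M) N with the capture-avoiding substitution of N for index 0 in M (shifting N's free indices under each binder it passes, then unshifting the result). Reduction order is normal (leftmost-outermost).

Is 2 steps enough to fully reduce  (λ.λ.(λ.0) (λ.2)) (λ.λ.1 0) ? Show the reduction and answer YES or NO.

  start: (λ.λ.(λ.0) (λ.2)) (λ.λ.1 0)
  step 1: λ.(λ.0) (λ.λ.λ.1 0)
  step 2: λ.λ.λ.λ.1 0

Answer: YES — reaches normal form λ.λ.λ.λ.1 0 in 2 ≤ 2 steps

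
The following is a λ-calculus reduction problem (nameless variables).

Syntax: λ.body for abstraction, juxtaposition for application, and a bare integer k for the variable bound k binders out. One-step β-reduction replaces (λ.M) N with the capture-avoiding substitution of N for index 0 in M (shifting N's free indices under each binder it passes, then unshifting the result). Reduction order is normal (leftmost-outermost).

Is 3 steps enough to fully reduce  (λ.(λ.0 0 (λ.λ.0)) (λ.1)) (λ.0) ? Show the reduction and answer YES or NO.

  start: (λ.(λ.0 0 (λ.λ.0)) (λ.1)) (λ.0)
  →1  (λ.0 0 (λ.λ.0)) (λ.λ.0)
  →2  (λ.λ.0) (λ.λ.0) (λ.λ.0)
  →3  (λ.0) (λ.λ.0)

Answer: NO — after 3 steps the term is (λ.0) (λ.λ.0), not yet normal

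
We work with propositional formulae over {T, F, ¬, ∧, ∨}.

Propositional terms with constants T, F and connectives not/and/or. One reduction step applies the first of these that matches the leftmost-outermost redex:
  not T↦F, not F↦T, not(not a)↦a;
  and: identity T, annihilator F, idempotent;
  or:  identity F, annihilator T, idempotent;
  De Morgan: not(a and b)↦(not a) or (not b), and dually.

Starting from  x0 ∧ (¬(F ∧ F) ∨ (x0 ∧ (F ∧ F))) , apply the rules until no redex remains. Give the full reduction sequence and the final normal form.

Answer: normal form = x0  (in 5 steps)

Working:
  start: x0 ∧ (¬(F ∧ F) ∨ (x0 ∧ (F ∧ F)))
  →1  x0 ∧ ((¬F ∨ ¬F) ∨ (x0 ∧ (F ∧ F)))
  →2  x0 ∧ (¬F ∨ (x0 ∧ (F ∧ F)))
  →3  x0 ∧ (T ∨ (x0 ∧ (F ∧ F)))
  →4  x0 ∧ T
  →5  x0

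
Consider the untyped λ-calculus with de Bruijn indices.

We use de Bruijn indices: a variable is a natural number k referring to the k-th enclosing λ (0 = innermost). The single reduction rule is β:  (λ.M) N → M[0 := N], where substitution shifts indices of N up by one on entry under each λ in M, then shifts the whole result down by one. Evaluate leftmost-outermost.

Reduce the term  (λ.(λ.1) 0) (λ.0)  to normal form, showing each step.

Answer: normal form = λ.0  (in 2 steps)

Reduction:
  start: (λ.(λ.1) 0) (λ.0)
  [1] (λ.λ.0) (λ.0)
  [2] λ.0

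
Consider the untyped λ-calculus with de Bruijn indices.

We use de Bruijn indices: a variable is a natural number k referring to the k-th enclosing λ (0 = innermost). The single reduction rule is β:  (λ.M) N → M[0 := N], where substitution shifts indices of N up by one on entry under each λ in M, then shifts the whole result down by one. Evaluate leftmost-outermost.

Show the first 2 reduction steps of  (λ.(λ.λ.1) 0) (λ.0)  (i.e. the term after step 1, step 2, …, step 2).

  start: (λ.(λ.λ.1) 0) (λ.0)
  →1  (λ.λ.1) (λ.0)
  →2  λ.λ.0

Answer: after 2 steps: λ.λ.0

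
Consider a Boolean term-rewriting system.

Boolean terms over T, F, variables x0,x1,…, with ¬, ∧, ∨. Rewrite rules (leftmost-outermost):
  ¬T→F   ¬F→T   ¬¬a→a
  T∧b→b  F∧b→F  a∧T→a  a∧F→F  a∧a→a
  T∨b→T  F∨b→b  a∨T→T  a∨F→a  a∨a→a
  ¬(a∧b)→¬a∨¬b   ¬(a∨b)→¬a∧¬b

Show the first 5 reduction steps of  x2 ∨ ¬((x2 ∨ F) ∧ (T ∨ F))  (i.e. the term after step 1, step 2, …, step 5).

Answer: after 5 steps: x2 ∨ (¬x2 ∨ (¬T ∧ ¬F))

Working:
  start: x2 ∨ ¬((x2 ∨ F) ∧ (T ∨ F))
  [1] x2 ∨ (¬(x2 ∨ F) ∨ ¬(T ∨ F))
  [2] x2 ∨ ((¬x2 ∧ ¬F) ∨ ¬(T ∨ F))
  [3] x2 ∨ ((¬x2 ∧ T) ∨ ¬(T ∨ F))
  [4] x2 ∨ (¬x2 ∨ ¬(T ∨ F))
  [5] x2 ∨ (¬x2 ∨ (¬T ∧ ¬F))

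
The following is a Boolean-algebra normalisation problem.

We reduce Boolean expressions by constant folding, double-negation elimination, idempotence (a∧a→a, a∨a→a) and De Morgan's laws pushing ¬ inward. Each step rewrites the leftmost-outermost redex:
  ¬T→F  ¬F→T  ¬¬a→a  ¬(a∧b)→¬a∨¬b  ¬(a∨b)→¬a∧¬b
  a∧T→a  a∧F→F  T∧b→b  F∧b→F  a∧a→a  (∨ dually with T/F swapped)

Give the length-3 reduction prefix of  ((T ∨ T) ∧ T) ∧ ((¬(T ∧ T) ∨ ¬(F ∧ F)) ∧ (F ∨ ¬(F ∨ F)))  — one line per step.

  start: ((T ∨ T) ∧ T) ∧ ((¬(T ∧ T) ∨ ¬(F ∧ F)) ∧ (F ∨ ¬(F ∨ F)))
  [1] (T ∨ T) ∧ ((¬(T ∧ T) ∨ ¬(F ∧ F)) ∧ (F ∨ ¬(F ∨ F)))
  [2] T ∧ ((¬(T ∧ T) ∨ ¬(F ∧ F)) ∧ (F ∨ ¬(F ∨ F)))
  [3] (¬(T ∧ T) ∨ ¬(F ∧ F)) ∧ (F ∨ ¬(F ∨ F))

Answer: after 3 steps: (¬(T ∧ T) ∨ ¬(F ∧ F)) ∧ (F ∨ ¬(F ∨ F))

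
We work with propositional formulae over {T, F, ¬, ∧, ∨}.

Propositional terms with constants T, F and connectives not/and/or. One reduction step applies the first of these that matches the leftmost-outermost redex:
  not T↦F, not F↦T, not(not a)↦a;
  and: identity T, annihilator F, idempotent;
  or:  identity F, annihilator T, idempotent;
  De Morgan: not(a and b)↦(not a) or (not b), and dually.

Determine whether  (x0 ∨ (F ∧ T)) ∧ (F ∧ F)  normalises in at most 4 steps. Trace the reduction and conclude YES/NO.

  start: (x0 ∨ (F ∧ T)) ∧ (F ∧ F)
  →1  (x0 ∨ F) ∧ (F ∧ F)
  →2  x0 ∧ (F ∧ F)
  →3  x0 ∧ F
  →4  F

Answer: YES — reaches normal form F in 4 ≤ 4 steps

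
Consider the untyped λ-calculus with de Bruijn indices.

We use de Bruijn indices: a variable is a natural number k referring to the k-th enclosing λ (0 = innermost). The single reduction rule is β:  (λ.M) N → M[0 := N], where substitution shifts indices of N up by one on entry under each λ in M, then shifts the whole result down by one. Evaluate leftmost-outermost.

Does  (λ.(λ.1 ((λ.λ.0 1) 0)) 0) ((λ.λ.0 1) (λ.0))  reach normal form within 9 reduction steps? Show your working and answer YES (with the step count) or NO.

  start: (λ.(λ.1 ((λ.λ.0 1) 0)) 0) ((λ.λ.0 1) (λ.0))
  [1] (λ.(λ.λ.0 1) (λ.0) ((λ.λ.0 1) 0)) ((λ.λ.0 1) (λ.0))
  [2] (λ.λ.0 1) (λ.0) ((λ.λ.0 1) ((λ.λ.0 1) (λ.0)))
  [3] (λ.0 (λ.0)) ((λ.λ.0 1) ((λ.λ.0 1) (λ.0)))
  [4] (λ.λ.0 1) ((λ.λ.0 1) (λ.0)) (λ.0)
  [5] (λ.0 ((λ.λ.0 1) (λ.0))) (λ.0)
  [6] (λ.0) ((λ.λ.0 1) (λ.0))
  [7] (λ.λ.0 1) (λ.0)
  [8] λ.0 (λ.0)

Answer: YES — reaches normal form λ.0 (λ.0) in 8 ≤ 9 steps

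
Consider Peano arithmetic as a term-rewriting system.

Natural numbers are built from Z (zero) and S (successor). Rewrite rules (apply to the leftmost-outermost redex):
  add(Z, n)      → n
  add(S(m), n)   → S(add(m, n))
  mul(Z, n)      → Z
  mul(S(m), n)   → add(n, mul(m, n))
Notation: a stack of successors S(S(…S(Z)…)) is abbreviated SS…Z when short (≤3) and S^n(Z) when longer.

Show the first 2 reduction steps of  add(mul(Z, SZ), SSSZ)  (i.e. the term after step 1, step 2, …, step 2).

  start: add(mul(Z, SZ), SSSZ)
  step 1: add(Z, SSSZ)
  step 2: SSSZ

Answer: after 2 steps: SSSZ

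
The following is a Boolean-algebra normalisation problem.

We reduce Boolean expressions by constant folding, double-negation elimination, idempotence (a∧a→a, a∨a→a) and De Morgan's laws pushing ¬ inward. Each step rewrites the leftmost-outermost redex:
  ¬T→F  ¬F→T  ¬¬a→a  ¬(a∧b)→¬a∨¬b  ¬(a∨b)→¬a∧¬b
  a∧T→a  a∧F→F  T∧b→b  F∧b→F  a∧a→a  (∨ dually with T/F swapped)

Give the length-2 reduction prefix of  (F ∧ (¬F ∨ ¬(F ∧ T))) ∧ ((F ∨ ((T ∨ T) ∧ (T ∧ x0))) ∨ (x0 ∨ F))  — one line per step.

Answer: after 2 steps: F

Derivation:
  start: (F ∧ (¬F ∨ ¬(F ∧ T))) ∧ ((F ∨ ((T ∨ T) ∧ (T ∧ x0))) ∨ (x0 ∨ F))
  step 1: F ∧ ((F ∨ ((T ∨ T) ∧ (T ∧ x0))) ∨ (x0 ∨ F))
  step 2: F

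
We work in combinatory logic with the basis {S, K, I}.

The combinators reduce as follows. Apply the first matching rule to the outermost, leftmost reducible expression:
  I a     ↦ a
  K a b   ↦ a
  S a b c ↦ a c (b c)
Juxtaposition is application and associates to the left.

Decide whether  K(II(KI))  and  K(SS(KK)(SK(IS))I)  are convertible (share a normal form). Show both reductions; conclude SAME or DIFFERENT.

Term A:
  start: K(II(KI))
  [1] K(I(KI))
  [2] K(KI)

Term B:
  start: K(SS(KK)(SK(IS))I)
  [1] K(S(SK(IS))(KK(SK(IS)))I)
  [2] K(SK(IS)I(KK(SK(IS))I))
  [3] K(KI(ISI)(KK(SK(IS))I))
  [4] K(I(KK(SK(IS))I))
  [5] K(KK(SK(IS))I)
  [6] K(KI)

Answer: SAME — A ⇓ K(KI), B ⇓ K(KI)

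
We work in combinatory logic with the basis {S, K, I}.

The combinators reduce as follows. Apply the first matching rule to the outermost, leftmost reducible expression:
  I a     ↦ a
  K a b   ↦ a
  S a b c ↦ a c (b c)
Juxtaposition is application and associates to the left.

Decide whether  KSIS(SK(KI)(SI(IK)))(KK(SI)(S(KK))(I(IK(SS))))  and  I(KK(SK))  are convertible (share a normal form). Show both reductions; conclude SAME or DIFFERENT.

Term A:
  start: KSIS(SK(KI)(SI(IK)))(KK(SI)(S(KK))(I(IK(SS))))
  [1] SS(SK(KI)(SI(IK)))(KK(SI)(S(KK))(I(IK(SS))))
  [2] S(KK(SI)(S(KK))(I(IK(SS))))(SK(KI)(SI(IK))(KK(SI)(S(KK))(I(IK(SS)))))
  [3] S(K(S(KK))(I(IK(SS))))(SK(KI)(SI(IK))(KK(SI)(S(KK))(I(IK(SS)))))
  [4] S(S(KK))(SK(KI)(SI(IK))(KK(SI)(S(KK))(I(IK(SS)))))
  [5] S(S(KK))(K(SI(IK))(KI(SI(IK)))(KK(SI)(S(KK))(I(IK(SS)))))
  [6] S(S(KK))(SI(IK)(KK(SI)(S(KK))(I(IK(SS)))))
  [7] S(S(KK))(I(KK(SI)(S(KK))(I(IK(SS))))(IK(KK(SI)(S(KK))(I(IK(SS))))))
  [8] S(S(KK))(KK(SI)(S(KK))(I(IK(SS)))(IK(KK(SI)(S(KK))(I(IK(SS))))))
  [9] S(S(KK))(K(S(KK))(I(IK(SS)))(IK(KK(SI)(S(KK))(I(IK(SS))))))
  [10] S(S(KK))(S(KK)(IK(KK(SI)(S(KK))(I(IK(SS))))))
  [11] S(S(KK))(S(KK)(K(KK(SI)(S(KK))(I(IK(SS))))))
  [12] S(S(KK))(S(KK)(K(K(S(KK))(I(IK(SS))))))
  [13] S(S(KK))(S(KK)(K(S(KK))))

Term B:
  start: I(KK(SK))
  [1] KK(SK)
  [2] K

Answer: DIFFERENT — A ⇓ S(S(KK))(S(KK)(K(S(KK)))), B ⇓ K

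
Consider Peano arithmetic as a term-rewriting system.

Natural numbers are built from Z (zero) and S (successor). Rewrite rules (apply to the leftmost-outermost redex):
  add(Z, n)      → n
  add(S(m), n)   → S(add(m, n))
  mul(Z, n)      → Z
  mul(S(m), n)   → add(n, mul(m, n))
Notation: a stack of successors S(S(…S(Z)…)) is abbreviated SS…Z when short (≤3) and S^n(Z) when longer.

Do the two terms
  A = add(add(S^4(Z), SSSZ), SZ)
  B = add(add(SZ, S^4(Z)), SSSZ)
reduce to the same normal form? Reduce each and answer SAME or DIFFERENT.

Term A:
  start: add(add(S^4(Z), SSSZ), SZ)
  step 1: add(S(add(SSSZ, SSSZ)), SZ)
  step 2: S(add(add(SSSZ, SSSZ), SZ))
  step 3: S(add(S(add(SSZ, SSSZ)), SZ))
  step 4: S(S(add(add(SSZ, SSSZ), SZ)))
  step 5: S(S(add(S(add(SZ, SSSZ)), SZ)))
  step 6: S(S(S(add(add(SZ, SSSZ), SZ))))
  step 7: S(S(S(add(S(add(Z, SSSZ)), SZ))))
  step 8: S(S(S(S(add(add(Z, SSSZ), SZ)))))
  step 9: S(S(S(S(add(SSSZ, SZ)))))
  step 10: S(S(S(S(S(add(SSZ, SZ))))))
  step 11: S(S(S(S(S(S(add(SZ, SZ)))))))
  step 12: S(S(S(S(S(S(S(add(Z, SZ))))))))
  step 13: S^8(Z)

Term B:
  start: add(add(SZ, S^4(Z)), SSSZ)
  step 1: add(S(add(Z, S^4(Z))), SSSZ)
  step 2: S(add(add(Z, S^4(Z)), SSSZ))
  step 3: S(add(S^4(Z), SSSZ))
  step 4: S(S(add(SSSZ, SSSZ)))
  step 5: S(S(S(add(SSZ, SSSZ))))
  step 6: S(S(S(S(add(SZ, SSSZ)))))
  step 7: S(S(S(S(S(add(Z, SSSZ))))))
  step 8: S^8(Z)

Answer: SAME — A ⇓ S^8(Z), B ⇓ S^8(Z)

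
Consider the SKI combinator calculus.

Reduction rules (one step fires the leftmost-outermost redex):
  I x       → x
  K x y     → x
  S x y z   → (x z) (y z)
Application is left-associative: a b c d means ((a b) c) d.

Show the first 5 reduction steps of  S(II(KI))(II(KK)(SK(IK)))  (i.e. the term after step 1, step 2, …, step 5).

Answer: after 5 steps: S(KI)K

Working:
  start: S(II(KI))(II(KK)(SK(IK)))
  →1  S(I(KI))(II(KK)(SK(IK)))
  →2  S(KI)(II(KK)(SK(IK)))
  →3  S(KI)(I(KK)(SK(IK)))
  →4  S(KI)(KK(SK(IK)))
  →5  S(KI)K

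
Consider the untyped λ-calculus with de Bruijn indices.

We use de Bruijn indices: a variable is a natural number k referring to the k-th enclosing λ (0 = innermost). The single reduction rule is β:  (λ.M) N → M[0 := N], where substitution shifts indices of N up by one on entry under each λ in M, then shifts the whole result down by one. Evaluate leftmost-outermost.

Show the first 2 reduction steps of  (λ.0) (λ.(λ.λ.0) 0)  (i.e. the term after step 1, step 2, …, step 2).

  start: (λ.0) (λ.(λ.λ.0) 0)
  [1] λ.(λ.λ.0) 0
  [2] λ.λ.0

Answer: after 2 steps: λ.λ.0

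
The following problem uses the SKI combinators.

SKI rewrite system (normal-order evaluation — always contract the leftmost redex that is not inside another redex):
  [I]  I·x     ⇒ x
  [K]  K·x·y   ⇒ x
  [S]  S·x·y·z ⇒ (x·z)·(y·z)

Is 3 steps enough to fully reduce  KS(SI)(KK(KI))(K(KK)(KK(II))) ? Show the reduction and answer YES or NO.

Answer: YES — reaches normal form SK(KK) in 3 ≤ 3 steps

Working:
  start: KS(SI)(KK(KI))(K(KK)(KK(II)))
  [1] S(KK(KI))(K(KK)(KK(II)))
  [2] SK(K(KK)(KK(II)))
  [3] SK(KK)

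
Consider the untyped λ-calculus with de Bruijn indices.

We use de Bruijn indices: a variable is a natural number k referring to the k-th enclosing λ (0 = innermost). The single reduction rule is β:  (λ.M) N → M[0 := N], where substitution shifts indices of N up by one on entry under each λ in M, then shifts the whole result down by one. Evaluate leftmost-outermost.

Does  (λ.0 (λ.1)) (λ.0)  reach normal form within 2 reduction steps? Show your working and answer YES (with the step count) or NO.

  start: (λ.0 (λ.1)) (λ.0)
  →1  (λ.0) (λ.λ.0)
  →2  λ.λ.0

Answer: YES — reaches normal form λ.λ.0 in 2 ≤ 2 steps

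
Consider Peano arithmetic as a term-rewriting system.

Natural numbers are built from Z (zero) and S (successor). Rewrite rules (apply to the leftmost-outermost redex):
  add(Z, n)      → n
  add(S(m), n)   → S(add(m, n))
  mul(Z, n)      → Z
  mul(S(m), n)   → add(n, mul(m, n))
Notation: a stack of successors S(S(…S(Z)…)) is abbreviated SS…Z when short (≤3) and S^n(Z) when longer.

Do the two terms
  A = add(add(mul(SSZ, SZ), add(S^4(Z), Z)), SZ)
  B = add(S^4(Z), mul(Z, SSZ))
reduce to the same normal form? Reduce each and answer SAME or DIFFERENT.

Term A:
  start: add(add(mul(SSZ, SZ), add(S^4(Z), Z)), SZ)
  [1] add(add(add(SZ, mul(SZ, SZ)), add(S^4(Z), Z)), SZ)
  [2] add(add(S(add(Z, mul(SZ, SZ))), add(S^4(Z), Z)), SZ)
  [3] add(S(add(add(Z, mul(SZ, SZ)), add(S^4(Z), Z))), SZ)
  [4] S(add(add(add(Z, mul(SZ, SZ)), add(S^4(Z), Z)), SZ))
  [5] S(add(add(mul(SZ, SZ), add(S^4(Z), Z)), SZ))
  [6] S(add(add(add(SZ, mul(Z, SZ)), add(S^4(Z), Z)), SZ))
  [7] S(add(add(S(add(Z, mul(Z, SZ))), add(S^4(Z), Z)), SZ))
  [8] S(add(S(add(add(Z, mul(Z, SZ)), add(S^4(Z), Z))), SZ))
  [9] S(S(add(add(add(Z, mul(Z, SZ)), add(S^4(Z), Z)), SZ)))
  [10] S(S(add(add(mul(Z, SZ), add(S^4(Z), Z)), SZ)))
  [11] S(S(add(add(Z, add(S^4(Z), Z)), SZ)))
  [12] S(S(add(add(S^4(Z), Z), SZ)))
  [13] S(S(add(S(add(SSSZ, Z)), SZ)))
  [14] S(S(S(add(add(SSSZ, Z), SZ))))
  [15] S(S(S(add(S(add(SSZ, Z)), SZ))))
  [16] S(S(S(S(add(add(SSZ, Z), SZ)))))
  [17] S(S(S(S(add(S(add(SZ, Z)), SZ)))))
  [18] S(S(S(S(S(add(add(SZ, Z), SZ))))))
  [19] S(S(S(S(S(add(S(add(Z, Z)), SZ))))))
  [20] S(S(S(S(S(S(add(add(Z, Z), SZ)))))))
  [21] S(S(S(S(S(S(add(Z, SZ)))))))
  [22] S^7(Z)

Term B:
  start: add(S^4(Z), mul(Z, SSZ))
  [1] S(add(SSSZ, mul(Z, SSZ)))
  [2] S(S(add(SSZ, mul(Z, SSZ))))
  [3] S(S(S(add(SZ, mul(Z, SSZ)))))
  [4] S(S(S(S(add(Z, mul(Z, SSZ))))))
  [5] S(S(S(S(mul(Z, SSZ)))))
  [6] S^4(Z)

Answer: DIFFERENT — A ⇓ S^7(Z), B ⇓ S^4(Z)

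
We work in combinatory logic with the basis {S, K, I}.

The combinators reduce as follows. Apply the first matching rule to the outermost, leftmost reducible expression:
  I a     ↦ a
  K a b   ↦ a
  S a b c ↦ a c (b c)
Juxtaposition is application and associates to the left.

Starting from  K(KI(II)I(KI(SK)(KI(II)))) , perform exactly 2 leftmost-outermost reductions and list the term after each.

Answer: after 2 steps: K(I(KI(SK)(KI(II))))

Working:
  start: K(KI(II)I(KI(SK)(KI(II))))
  [1] K(II(KI(SK)(KI(II))))
  [2] K(I(KI(SK)(KI(II))))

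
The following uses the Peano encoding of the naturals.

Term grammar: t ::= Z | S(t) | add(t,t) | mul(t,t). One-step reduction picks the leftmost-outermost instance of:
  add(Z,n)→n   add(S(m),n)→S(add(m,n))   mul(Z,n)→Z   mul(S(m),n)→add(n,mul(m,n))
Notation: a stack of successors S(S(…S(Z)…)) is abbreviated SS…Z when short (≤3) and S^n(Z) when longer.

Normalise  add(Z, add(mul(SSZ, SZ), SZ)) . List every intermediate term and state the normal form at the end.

  start: add(Z, add(mul(SSZ, SZ), SZ))
  [1] add(mul(SSZ, SZ), SZ)
  [2] add(add(SZ, mul(SZ, SZ)), SZ)
  [3] add(S(add(Z, mul(SZ, SZ))), SZ)
  [4] S(add(add(Z, mul(SZ, SZ)), SZ))
  [5] S(add(mul(SZ, SZ), SZ))
  [6] S(add(add(SZ, mul(Z, SZ)), SZ))
  [7] S(add(S(add(Z, mul(Z, SZ))), SZ))
  [8] S(S(add(add(Z, mul(Z, SZ)), SZ)))
  [9] S(S(add(mul(Z, SZ), SZ)))
  [10] S(S(add(Z, SZ)))
  [11] SSSZ

Answer: normal form = SSSZ  (in 11 steps)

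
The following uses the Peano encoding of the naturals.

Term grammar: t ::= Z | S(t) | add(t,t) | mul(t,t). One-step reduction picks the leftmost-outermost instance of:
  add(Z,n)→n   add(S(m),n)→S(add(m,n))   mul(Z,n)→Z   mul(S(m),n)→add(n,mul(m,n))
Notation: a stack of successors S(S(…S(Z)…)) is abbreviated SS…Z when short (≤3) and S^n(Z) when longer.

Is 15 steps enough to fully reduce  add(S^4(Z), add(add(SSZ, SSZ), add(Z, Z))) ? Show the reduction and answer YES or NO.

Answer: YES — reaches normal form S^8(Z) in 14 ≤ 15 steps

Working:
  start: add(S^4(Z), add(add(SSZ, SSZ), add(Z, Z)))
  step 1: S(add(SSSZ, add(add(SSZ, SSZ), add(Z, Z))))
  step 2: S(S(add(SSZ, add(add(SSZ, SSZ), add(Z, Z)))))
  step 3: S(S(S(add(SZ, add(add(SSZ, SSZ), add(Z, Z))))))
  step 4: S(S(S(S(add(Z, add(add(SSZ, SSZ), add(Z, Z)))))))
  step 5: S(S(S(S(add(add(SSZ, SSZ), add(Z, Z))))))
  step 6: S(S(S(S(add(S(add(SZ, SSZ)), add(Z, Z))))))
  step 7: S(S(S(S(S(add(add(SZ, SSZ), add(Z, Z)))))))
  step 8: S(S(S(S(S(add(S(add(Z, SSZ)), add(Z, Z)))))))
  step 9: S(S(S(S(S(S(add(add(Z, SSZ), add(Z, Z))))))))
  step 10: S(S(S(S(S(S(add(SSZ, add(Z, Z))))))))
  step 11: S(S(S(S(S(S(S(add(SZ, add(Z, Z)))))))))
  step 12: S(S(S(S(S(S(S(S(add(Z, add(Z, Z))))))))))
  step 13: S(S(S(S(S(S(S(S(add(Z, Z)))))))))
  step 14: S^8(Z)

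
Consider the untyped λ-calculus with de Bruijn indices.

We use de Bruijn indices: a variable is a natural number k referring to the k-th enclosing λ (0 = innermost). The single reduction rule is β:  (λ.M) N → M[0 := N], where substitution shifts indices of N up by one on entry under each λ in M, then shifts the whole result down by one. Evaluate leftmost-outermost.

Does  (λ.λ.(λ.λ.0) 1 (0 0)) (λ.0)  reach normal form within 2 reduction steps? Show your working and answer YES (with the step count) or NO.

Answer: NO — after 2 steps the term is λ.(λ.0) (0 0), not yet normal

Working:
  start: (λ.λ.(λ.λ.0) 1 (0 0)) (λ.0)
  step 1: λ.(λ.λ.0) (λ.0) (0 0)
  step 2: λ.(λ.0) (0 0)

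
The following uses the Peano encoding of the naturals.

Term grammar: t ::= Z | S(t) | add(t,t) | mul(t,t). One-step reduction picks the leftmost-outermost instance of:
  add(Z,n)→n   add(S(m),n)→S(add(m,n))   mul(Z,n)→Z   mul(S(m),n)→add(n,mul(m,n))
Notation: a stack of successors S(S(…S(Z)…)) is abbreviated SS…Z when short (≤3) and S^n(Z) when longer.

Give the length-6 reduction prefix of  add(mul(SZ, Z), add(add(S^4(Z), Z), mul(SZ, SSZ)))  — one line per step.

Answer: after 6 steps: S(add(add(SSSZ, Z), mul(SZ, SSZ)))

Reduction:
  start: add(mul(SZ, Z), add(add(S^4(Z), Z), mul(SZ, SSZ)))
  step 1: add(add(Z, mul(Z, Z)), add(add(S^4(Z), Z), mul(SZ, SSZ)))
  step 2: add(mul(Z, Z), add(add(S^4(Z), Z), mul(SZ, SSZ)))
  step 3: add(Z, add(add(S^4(Z), Z), mul(SZ, SSZ)))
  step 4: add(add(S^4(Z), Z), mul(SZ, SSZ))
  step 5: add(S(add(SSSZ, Z)), mul(SZ, SSZ))
  step 6: S(add(add(SSSZ, Z), mul(SZ, SSZ)))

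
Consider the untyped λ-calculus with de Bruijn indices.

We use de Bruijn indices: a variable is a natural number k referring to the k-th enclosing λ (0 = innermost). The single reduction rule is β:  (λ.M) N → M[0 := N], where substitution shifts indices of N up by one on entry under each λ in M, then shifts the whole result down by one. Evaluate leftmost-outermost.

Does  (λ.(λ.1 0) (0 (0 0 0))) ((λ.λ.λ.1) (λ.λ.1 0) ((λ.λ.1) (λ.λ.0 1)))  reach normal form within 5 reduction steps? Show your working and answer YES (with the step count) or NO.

  start: (λ.(λ.1 0) (0 (0 0 0))) ((λ.λ.λ.1) (λ.λ.1 0) ((λ.λ.1) (λ.λ.0 1)))
  [1] (λ.(λ.λ.λ.1) (λ.λ.1 0) ((λ.λ.1) (λ.λ.0 1)) 0) ((λ.λ.λ.1) (λ.λ.1 0) ((λ.λ.1) (λ.λ.0 1)) ((λ.λ.λ.1) (λ.λ.1 0) ((λ.λ.1) (λ.λ.0 1)) ((λ.λ.λ.1) (λ.λ.1 0) ((λ.λ.1) (λ.λ.0 1))) ((λ.λ.λ.1) (λ.λ.1 0) ((λ.λ.1) (λ.λ.0 1)))))
  [2] (λ.λ.λ.1) (λ.λ.1 0) ((λ.λ.1) (λ.λ.0 1)) ((λ.λ.λ.1) (λ.λ.1 0) ((λ.λ.1) (λ.λ.0 1)) ((λ.λ.λ.1) (λ.λ.1 0) ((λ.λ.1) (λ.λ.0 1)) ((λ.λ.λ.1) (λ.λ.1 0) ((λ.λ.1) (λ.λ.0 1))) ((λ.λ.λ.1) (λ.λ.1 0) ((λ.λ.1) (λ.λ.0 1)))))
  [3] (λ.λ.1) ((λ.λ.1) (λ.λ.0 1)) ((λ.λ.λ.1) (λ.λ.1 0) ((λ.λ.1) (λ.λ.0 1)) ((λ.λ.λ.1) (λ.λ.1 0) ((λ.λ.1) (λ.λ.0 1)) ((λ.λ.λ.1) (λ.λ.1 0) ((λ.λ.1) (λ.λ.0 1))) ((λ.λ.λ.1) (λ.λ.1 0) ((λ.λ.1) (λ.λ.0 1)))))
  [4] (λ.(λ.λ.1) (λ.λ.0 1)) ((λ.λ.λ.1) (λ.λ.1 0) ((λ.λ.1) (λ.λ.0 1)) ((λ.λ.λ.1) (λ.λ.1 0) ((λ.λ.1) (λ.λ.0 1)) ((λ.λ.λ.1) (λ.λ.1 0) ((λ.λ.1) (λ.λ.0 1))) ((λ.λ.λ.1) (λ.λ.1 0) ((λ.λ.1) (λ.λ.0 1)))))
  [5] (λ.λ.1) (λ.λ.0 1)

Answer: NO — after 5 steps the term is (λ.λ.1) (λ.λ.0 1), not yet normal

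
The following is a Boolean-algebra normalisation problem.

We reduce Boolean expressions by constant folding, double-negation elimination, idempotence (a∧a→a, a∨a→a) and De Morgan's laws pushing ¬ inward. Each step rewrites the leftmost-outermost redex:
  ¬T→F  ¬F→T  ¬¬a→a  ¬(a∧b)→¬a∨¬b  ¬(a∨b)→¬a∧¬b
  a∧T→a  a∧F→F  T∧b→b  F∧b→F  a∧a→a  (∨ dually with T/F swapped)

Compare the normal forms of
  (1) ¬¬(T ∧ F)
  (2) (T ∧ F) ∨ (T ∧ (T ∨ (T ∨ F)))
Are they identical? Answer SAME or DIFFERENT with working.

Term A:
  start: ¬¬(T ∧ F)
  step 1: T ∧ F
  step 2: F

Term B:
  start: (T ∧ F) ∨ (T ∧ (T ∨ (T ∨ F)))
  step 1: F ∨ (T ∧ (T ∨ (T ∨ F)))
  step 2: T ∧ (T ∨ (T ∨ F))
  step 3: T ∨ (T ∨ F)
  step 4: T

Answer: DIFFERENT — A ⇓ F, B ⇓ T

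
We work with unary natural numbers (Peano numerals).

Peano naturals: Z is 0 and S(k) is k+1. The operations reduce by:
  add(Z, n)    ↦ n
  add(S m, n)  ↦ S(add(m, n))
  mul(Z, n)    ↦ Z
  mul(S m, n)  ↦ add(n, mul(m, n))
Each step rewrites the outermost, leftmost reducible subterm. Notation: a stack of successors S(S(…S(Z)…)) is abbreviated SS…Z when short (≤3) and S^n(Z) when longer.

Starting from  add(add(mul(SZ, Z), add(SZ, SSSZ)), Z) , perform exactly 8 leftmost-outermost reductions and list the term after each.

Answer: after 8 steps: S(S(add(SSZ, Z)))

Reduction:
  start: add(add(mul(SZ, Z), add(SZ, SSSZ)), Z)
  step 1: add(add(add(Z, mul(Z, Z)), add(SZ, SSSZ)), Z)
  step 2: add(add(mul(Z, Z), add(SZ, SSSZ)), Z)
  step 3: add(add(Z, add(SZ, SSSZ)), Z)
  step 4: add(add(SZ, SSSZ), Z)
  step 5: add(S(add(Z, SSSZ)), Z)
  step 6: S(add(add(Z, SSSZ), Z))
  step 7: S(add(SSSZ, Z))
  step 8: S(S(add(SSZ, Z)))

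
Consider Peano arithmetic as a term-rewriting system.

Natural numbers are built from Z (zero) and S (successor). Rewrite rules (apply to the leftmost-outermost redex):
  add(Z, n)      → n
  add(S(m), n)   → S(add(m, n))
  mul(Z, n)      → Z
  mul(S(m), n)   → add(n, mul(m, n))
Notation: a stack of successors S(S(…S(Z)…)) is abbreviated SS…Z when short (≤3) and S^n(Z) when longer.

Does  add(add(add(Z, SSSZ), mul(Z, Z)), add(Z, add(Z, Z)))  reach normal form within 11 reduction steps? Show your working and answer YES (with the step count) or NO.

Answer: NO — after 11 steps the term is S(S(S(add(Z, Z)))), not yet normal

Working:
  start: add(add(add(Z, SSSZ), mul(Z, Z)), add(Z, add(Z, Z)))
  →1  add(add(SSSZ, mul(Z, Z)), add(Z, add(Z, Z)))
  →2  add(S(add(SSZ, mul(Z, Z))), add(Z, add(Z, Z)))
  →3  S(add(add(SSZ, mul(Z, Z)), add(Z, add(Z, Z))))
  →4  S(add(S(add(SZ, mul(Z, Z))), add(Z, add(Z, Z))))
  →5  S(S(add(add(SZ, mul(Z, Z)), add(Z, add(Z, Z)))))
  →6  S(S(add(S(add(Z, mul(Z, Z))), add(Z, add(Z, Z)))))
  →7  S(S(S(add(add(Z, mul(Z, Z)), add(Z, add(Z, Z))))))
  →8  S(S(S(add(mul(Z, Z), add(Z, add(Z, Z))))))
  →9  S(S(S(add(Z, add(Z, add(Z, Z))))))
  →10  S(S(S(add(Z, add(Z, Z)))))
  →11  S(S(S(add(Z, Z))))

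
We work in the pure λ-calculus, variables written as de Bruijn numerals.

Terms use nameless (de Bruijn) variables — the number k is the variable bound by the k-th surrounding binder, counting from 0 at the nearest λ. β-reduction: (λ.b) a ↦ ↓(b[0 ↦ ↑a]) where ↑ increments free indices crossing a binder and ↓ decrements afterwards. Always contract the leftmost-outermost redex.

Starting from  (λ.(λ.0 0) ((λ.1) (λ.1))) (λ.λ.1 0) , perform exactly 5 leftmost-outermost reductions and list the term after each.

  start: (λ.(λ.0 0) ((λ.1) (λ.1))) (λ.λ.1 0)
  →1  (λ.0 0) ((λ.λ.λ.1 0) (λ.λ.λ.1 0))
  →2  (λ.λ.λ.1 0) (λ.λ.λ.1 0) ((λ.λ.λ.1 0) (λ.λ.λ.1 0))
  →3  (λ.λ.1 0) ((λ.λ.λ.1 0) (λ.λ.λ.1 0))
  →4  λ.(λ.λ.λ.1 0) (λ.λ.λ.1 0) 0
  →5  λ.(λ.λ.1 0) 0

Answer: after 5 steps: λ.(λ.λ.1 0) 0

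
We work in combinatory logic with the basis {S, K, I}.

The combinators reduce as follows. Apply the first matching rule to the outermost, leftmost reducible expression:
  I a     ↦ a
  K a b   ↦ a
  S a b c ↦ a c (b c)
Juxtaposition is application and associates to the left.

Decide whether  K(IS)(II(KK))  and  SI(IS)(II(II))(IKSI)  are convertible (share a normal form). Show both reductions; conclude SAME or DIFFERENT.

Term A:
  start: K(IS)(II(KK))
  step 1: IS
  step 2: S

Term B:
  start: SI(IS)(II(II))(IKSI)
  step 1: I(II(II))(IS(II(II)))(IKSI)
  step 2: II(II)(IS(II(II)))(IKSI)
  step 3: I(II)(IS(II(II)))(IKSI)
  step 4: II(IS(II(II)))(IKSI)
  step 5: I(IS(II(II)))(IKSI)
  step 6: IS(II(II))(IKSI)
  step 7: S(II(II))(IKSI)
  step 8: S(I(II))(IKSI)
  step 9: S(II)(IKSI)
  step 10: SI(IKSI)
  step 11: SI(KSI)
  step 12: SIS

Answer: DIFFERENT — A ⇓ S, B ⇓ SIS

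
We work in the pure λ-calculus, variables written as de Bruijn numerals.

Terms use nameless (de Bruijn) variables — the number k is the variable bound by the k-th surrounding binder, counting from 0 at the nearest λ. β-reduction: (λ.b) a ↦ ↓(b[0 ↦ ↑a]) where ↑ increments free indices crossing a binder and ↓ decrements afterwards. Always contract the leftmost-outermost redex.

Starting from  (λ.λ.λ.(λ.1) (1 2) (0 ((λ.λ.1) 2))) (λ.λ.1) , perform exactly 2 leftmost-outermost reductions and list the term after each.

Answer: after 2 steps: λ.λ.0 (0 ((λ.λ.1) (λ.λ.1)))

Reduction:
  start: (λ.λ.λ.(λ.1) (1 2) (0 ((λ.λ.1) 2))) (λ.λ.1)
  step 1: λ.λ.(λ.1) (1 (λ.λ.1)) (0 ((λ.λ.1) (λ.λ.1)))
  step 2: λ.λ.0 (0 ((λ.λ.1) (λ.λ.1)))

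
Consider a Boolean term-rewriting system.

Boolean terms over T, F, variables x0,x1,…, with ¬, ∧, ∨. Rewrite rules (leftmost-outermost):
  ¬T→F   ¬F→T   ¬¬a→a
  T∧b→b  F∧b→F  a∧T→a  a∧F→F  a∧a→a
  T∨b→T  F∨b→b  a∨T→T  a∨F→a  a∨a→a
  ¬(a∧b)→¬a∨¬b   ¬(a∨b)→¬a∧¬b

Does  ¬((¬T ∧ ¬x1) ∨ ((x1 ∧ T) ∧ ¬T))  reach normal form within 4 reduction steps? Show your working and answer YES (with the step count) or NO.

  start: ¬((¬T ∧ ¬x1) ∨ ((x1 ∧ T) ∧ ¬T))
  step 1: ¬(¬T ∧ ¬x1) ∧ ¬((x1 ∧ T) ∧ ¬T)
  step 2: (¬¬T ∨ ¬¬x1) ∧ ¬((x1 ∧ T) ∧ ¬T)
  step 3: (T ∨ ¬¬x1) ∧ ¬((x1 ∧ T) ∧ ¬T)
  step 4: T ∧ ¬((x1 ∧ T) ∧ ¬T)

Answer: NO — after 4 steps the term is T ∧ ¬((x1 ∧ T) ∧ ¬T), not yet normal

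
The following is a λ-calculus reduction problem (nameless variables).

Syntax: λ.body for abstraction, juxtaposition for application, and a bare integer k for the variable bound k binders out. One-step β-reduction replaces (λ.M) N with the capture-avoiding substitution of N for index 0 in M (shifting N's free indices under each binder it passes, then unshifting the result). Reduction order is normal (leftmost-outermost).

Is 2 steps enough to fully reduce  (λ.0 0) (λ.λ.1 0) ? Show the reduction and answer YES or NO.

Answer: NO — after 2 steps the term is λ.(λ.λ.1 0) 0, not yet normal

Working:
  start: (λ.0 0) (λ.λ.1 0)
  step 1: (λ.λ.1 0) (λ.λ.1 0)
  step 2: λ.(λ.λ.1 0) 0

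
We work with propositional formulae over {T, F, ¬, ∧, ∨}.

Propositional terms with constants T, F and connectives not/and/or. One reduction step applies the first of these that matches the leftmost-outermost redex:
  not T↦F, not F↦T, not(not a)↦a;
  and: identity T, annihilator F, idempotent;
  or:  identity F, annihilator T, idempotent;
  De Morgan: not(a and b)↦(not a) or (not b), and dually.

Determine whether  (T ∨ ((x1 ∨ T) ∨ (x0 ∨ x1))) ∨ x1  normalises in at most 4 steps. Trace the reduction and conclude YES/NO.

Answer: YES — reaches normal form T in 2 ≤ 4 steps

Derivation:
  start: (T ∨ ((x1 ∨ T) ∨ (x0 ∨ x1))) ∨ x1
  [1] T ∨ x1
  [2] T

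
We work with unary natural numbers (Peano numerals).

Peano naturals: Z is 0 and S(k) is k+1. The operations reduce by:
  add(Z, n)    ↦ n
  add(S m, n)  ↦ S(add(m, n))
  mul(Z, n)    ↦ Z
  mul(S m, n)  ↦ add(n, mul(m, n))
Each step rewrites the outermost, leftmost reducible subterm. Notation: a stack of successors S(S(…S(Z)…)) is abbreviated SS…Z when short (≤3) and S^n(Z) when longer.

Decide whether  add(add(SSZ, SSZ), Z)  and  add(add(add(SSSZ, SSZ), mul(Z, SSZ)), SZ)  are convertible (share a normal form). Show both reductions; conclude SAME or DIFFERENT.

Term A:
  start: add(add(SSZ, SSZ), Z)
  step 1: add(S(add(SZ, SSZ)), Z)
  step 2: S(add(add(SZ, SSZ), Z))
  step 3: S(add(S(add(Z, SSZ)), Z))
  step 4: S(S(add(add(Z, SSZ), Z)))
  step 5: S(S(add(SSZ, Z)))
  step 6: S(S(S(add(SZ, Z))))
  step 7: S(S(S(S(add(Z, Z)))))
  step 8: S^4(Z)

Term B:
  start: add(add(add(SSSZ, SSZ), mul(Z, SSZ)), SZ)
  step 1: add(add(S(add(SSZ, SSZ)), mul(Z, SSZ)), SZ)
  step 2: add(S(add(add(SSZ, SSZ), mul(Z, SSZ))), SZ)
  step 3: S(add(add(add(SSZ, SSZ), mul(Z, SSZ)), SZ))
  step 4: S(add(add(S(add(SZ, SSZ)), mul(Z, SSZ)), SZ))
  step 5: S(add(S(add(add(SZ, SSZ), mul(Z, SSZ))), SZ))
  step 6: S(S(add(add(add(SZ, SSZ), mul(Z, SSZ)), SZ)))
  step 7: S(S(add(add(S(add(Z, SSZ)), mul(Z, SSZ)), SZ)))
  step 8: S(S(add(S(add(add(Z, SSZ), mul(Z, SSZ))), SZ)))
  step 9: S(S(S(add(add(add(Z, SSZ), mul(Z, SSZ)), SZ))))
  step 10: S(S(S(add(add(SSZ, mul(Z, SSZ)), SZ))))
  step 11: S(S(S(add(S(add(SZ, mul(Z, SSZ))), SZ))))
  step 12: S(S(S(S(add(add(SZ, mul(Z, SSZ)), SZ)))))
  step 13: S(S(S(S(add(S(add(Z, mul(Z, SSZ))), SZ)))))
  step 14: S(S(S(S(S(add(add(Z, mul(Z, SSZ)), SZ))))))
  step 15: S(S(S(S(S(add(mul(Z, SSZ), SZ))))))
  step 16: S(S(S(S(S(add(Z, SZ))))))
  step 17: S^6(Z)

Answer: DIFFERENT — A ⇓ S^4(Z), B ⇓ S^6(Z)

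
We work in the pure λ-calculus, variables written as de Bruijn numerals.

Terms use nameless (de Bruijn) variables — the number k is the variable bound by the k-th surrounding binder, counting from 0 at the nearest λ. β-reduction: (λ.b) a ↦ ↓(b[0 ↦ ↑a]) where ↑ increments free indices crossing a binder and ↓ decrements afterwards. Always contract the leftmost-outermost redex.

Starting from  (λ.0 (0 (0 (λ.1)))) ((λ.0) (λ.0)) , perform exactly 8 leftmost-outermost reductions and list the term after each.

Answer: after 8 steps: λ.λ.0

Reduction:
  start: (λ.0 (0 (0 (λ.1)))) ((λ.0) (λ.0))
  step 1: (λ.0) (λ.0) ((λ.0) (λ.0) ((λ.0) (λ.0) (λ.(λ.0) (λ.0))))
  step 2: (λ.0) ((λ.0) (λ.0) ((λ.0) (λ.0) (λ.(λ.0) (λ.0))))
  step 3: (λ.0) (λ.0) ((λ.0) (λ.0) (λ.(λ.0) (λ.0)))
  step 4: (λ.0) ((λ.0) (λ.0) (λ.(λ.0) (λ.0)))
  step 5: (λ.0) (λ.0) (λ.(λ.0) (λ.0))
  step 6: (λ.0) (λ.(λ.0) (λ.0))
  step 7: λ.(λ.0) (λ.0)
  step 8: λ.λ.0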